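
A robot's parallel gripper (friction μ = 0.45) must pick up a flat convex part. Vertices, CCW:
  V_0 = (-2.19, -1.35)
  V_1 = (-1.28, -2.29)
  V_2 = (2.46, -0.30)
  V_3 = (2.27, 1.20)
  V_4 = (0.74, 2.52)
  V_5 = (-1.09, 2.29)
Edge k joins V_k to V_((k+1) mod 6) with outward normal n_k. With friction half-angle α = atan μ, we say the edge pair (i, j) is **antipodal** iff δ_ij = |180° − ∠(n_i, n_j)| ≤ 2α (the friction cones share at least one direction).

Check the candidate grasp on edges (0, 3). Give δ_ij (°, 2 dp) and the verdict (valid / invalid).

α = atan 0.45 = 24.23°;  2α = 48.46°
edge 0: e_0 = (+0.91, -0.94);  n_0 = (-0.7185, -0.6955)
edge 3: e_3 = (-1.53, +1.32);  n_3 = (+0.6532, +0.7572)
∠(n_0, n_3) = 174.86°
δ = |180° − 174.86°| = 5.14°
5.14° ≤ 2α = 48.46°  →  valid

δ = 5.14°, valid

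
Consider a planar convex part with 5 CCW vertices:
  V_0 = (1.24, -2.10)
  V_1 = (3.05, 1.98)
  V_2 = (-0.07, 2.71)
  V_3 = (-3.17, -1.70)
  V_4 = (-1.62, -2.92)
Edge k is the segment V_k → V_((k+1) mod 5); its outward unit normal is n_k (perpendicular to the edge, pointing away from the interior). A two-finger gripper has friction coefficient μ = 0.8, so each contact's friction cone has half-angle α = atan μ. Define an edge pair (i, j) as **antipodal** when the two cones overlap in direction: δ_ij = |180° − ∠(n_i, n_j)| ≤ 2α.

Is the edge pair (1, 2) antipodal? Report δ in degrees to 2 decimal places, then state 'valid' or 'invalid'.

δ = 111.94°, invalid

α = atan 0.8 = 38.66°;  2α = 77.32°
edge 1: e_1 = (-3.12, +0.73);  n_1 = (+0.2278, +0.9737)
edge 2: e_2 = (-3.10, -4.41);  n_2 = (-0.8181, +0.5751)
∠(n_1, n_2) = 68.06°
δ = |180° − 68.06°| = 111.94°
111.94° > 2α = 77.32°  →  invalid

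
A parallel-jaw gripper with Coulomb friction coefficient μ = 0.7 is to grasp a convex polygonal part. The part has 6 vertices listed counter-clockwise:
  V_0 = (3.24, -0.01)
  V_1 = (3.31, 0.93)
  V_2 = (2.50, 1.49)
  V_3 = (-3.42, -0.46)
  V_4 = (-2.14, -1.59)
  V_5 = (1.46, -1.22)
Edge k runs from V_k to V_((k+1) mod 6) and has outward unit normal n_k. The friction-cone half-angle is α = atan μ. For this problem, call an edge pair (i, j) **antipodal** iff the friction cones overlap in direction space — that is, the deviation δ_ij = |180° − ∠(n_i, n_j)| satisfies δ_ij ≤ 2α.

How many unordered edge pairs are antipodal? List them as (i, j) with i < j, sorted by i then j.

α = atan 0.7 = 34.99°;  2α = 69.98°
n_0 = (+0.9972, -0.0743)
n_1 = (+0.5687, +0.8226)
n_2 = (-0.3129, +0.9498)
n_3 = (-0.6618, -0.7497)
n_4 = (+0.1022, -0.9948)
n_5 = (+0.5622, -0.8270)
  (0,1): δ = 120.40°  ·
  (0,2): δ = 67.51°  ✓
  (0,3): δ = 52.82°  ✓
  (0,4): δ = 100.13°  ·
  (0,5): δ = 128.47°  ·
  (1,2): δ = 127.11°  ·
  (1,3): δ = 6.78°  ✓
  (1,4): δ = 40.53°  ✓
  (1,5): δ = 68.87°  ✓
  (2,3): δ = 59.67°  ✓
  (2,4): δ = 12.36°  ✓
  (2,5): δ = 15.98°  ✓
  (3,4): δ = 132.69°  ·
  (3,5): δ = 104.35°  ·
  (4,5): δ = 151.66°  ·
antipodal pairs: 8

count = 8; pairs: (0,2), (0,3), (1,3), (1,4), (1,5), (2,3), (2,4), (2,5)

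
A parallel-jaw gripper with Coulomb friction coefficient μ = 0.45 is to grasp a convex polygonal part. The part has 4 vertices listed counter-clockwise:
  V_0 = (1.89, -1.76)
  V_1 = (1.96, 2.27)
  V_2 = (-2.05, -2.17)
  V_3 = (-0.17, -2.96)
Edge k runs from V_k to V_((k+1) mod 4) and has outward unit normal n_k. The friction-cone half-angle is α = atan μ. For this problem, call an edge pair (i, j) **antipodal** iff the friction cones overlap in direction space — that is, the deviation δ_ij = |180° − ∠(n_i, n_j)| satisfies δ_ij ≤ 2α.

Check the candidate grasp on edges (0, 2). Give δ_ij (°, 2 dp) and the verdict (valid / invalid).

δ = 68.20°, invalid

α = atan 0.45 = 24.23°;  2α = 48.46°
edge 0: e_0 = (+0.07, +4.03);  n_0 = (+0.9998, -0.0174)
edge 2: e_2 = (+1.88, -0.79);  n_2 = (-0.3874, -0.9219)
∠(n_0, n_2) = 111.80°
δ = |180° − 111.80°| = 68.20°
68.20° > 2α = 48.46°  →  invalid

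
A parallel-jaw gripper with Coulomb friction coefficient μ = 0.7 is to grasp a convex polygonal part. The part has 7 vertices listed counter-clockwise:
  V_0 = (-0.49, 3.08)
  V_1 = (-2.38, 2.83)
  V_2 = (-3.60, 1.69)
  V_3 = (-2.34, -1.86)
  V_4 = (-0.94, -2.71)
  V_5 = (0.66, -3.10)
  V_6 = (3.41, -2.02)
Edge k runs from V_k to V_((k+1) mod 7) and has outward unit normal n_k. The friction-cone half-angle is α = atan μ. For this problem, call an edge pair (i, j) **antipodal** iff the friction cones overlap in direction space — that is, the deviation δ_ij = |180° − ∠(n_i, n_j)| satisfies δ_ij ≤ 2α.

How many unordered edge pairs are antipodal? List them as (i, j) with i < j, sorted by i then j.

count = 8; pairs: (0,3), (0,4), (0,5), (1,4), (1,5), (2,6), (3,6), (4,6)

α = atan 0.7 = 34.99°;  2α = 69.98°
n_0 = (-0.1311, +0.9914)
n_1 = (-0.6827, +0.7307)
n_2 = (-0.9424, -0.3345)
n_3 = (-0.5190, -0.8548)
n_4 = (-0.2368, -0.9716)
n_5 = (+0.3655, -0.9308)
n_6 = (+0.7944, +0.6075)
  (0,1): δ = 144.48°  ·
  (0,2): δ = 77.99°  ·
  (0,3): δ = 38.80°  ✓
  (0,4): δ = 21.23°  ✓
  (0,5): δ = 13.91°  ✓
  (0,6): δ = 119.87°  ·
  (1,2): δ = 113.52°  ·
  (1,3): δ = 74.32°  ·
  (1,4): δ = 56.76°  ✓
  (1,5): δ = 21.62°  ✓
  (1,6): δ = 84.35°  ·
  (2,3): δ = 140.81°  ·
  (2,4): δ = 123.24°  ·
  (2,5): δ = 88.10°  ·
  (2,6): δ = 17.86°  ✓
  (3,4): δ = 162.43°  ·
  (3,5): δ = 127.29°  ·
  (3,6): δ = 21.33°  ✓
  (4,5): δ = 144.86°  ·
  (4,6): δ = 38.90°  ✓
  (5,6): δ = 74.04°  ·
antipodal pairs: 8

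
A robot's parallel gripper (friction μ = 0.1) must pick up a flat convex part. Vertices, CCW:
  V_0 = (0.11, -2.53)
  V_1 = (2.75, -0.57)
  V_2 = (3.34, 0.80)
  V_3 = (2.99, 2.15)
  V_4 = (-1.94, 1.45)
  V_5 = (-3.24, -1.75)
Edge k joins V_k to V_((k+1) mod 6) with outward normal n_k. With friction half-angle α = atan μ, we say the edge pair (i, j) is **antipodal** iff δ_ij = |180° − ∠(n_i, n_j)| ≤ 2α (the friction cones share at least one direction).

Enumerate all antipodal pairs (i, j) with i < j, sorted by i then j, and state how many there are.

count = 1; pairs: (1,4)

α = atan 0.1 = 5.71°;  2α = 11.42°
n_0 = (+0.5961, -0.8029)
n_1 = (+0.9185, -0.3955)
n_2 = (+0.9680, +0.2510)
n_3 = (-0.1406, +0.9901)
n_4 = (-0.9265, +0.3764)
n_5 = (-0.2268, -0.9739)
  (0,1): δ = 149.89°  ·
  (0,2): δ = 112.06°  ·
  (0,3): δ = 28.51°  ·
  (0,4): δ = 31.30°  ·
  (0,5): δ = 130.30°  ·
  (1,2): δ = 142.17°  ·
  (1,3): δ = 58.62°  ·
  (1,4): δ = 1.19°  ✓
  (1,5): δ = 100.19°  ·
  (2,3): δ = 96.45°  ·
  (2,4): δ = 36.64°  ·
  (2,5): δ = 62.36°  ·
  (3,4): δ = 120.19°  ·
  (3,5): δ = 21.19°  ·
  (4,5): δ = 81.00°  ·
antipodal pairs: 1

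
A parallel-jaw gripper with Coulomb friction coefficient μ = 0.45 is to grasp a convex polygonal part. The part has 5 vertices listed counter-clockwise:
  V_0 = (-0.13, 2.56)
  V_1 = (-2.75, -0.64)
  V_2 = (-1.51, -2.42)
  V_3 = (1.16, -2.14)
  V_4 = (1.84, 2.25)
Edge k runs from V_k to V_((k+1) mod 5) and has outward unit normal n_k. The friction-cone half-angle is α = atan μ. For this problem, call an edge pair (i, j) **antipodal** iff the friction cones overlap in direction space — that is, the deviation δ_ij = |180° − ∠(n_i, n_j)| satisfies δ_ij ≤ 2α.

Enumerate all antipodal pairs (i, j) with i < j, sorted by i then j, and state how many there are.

count = 5; pairs: (0,2), (0,3), (1,3), (1,4), (2,4)

α = atan 0.45 = 24.23°;  2α = 48.46°
n_0 = (-0.7737, +0.6335)
n_1 = (-0.8205, -0.5716)
n_2 = (+0.1043, -0.9945)
n_3 = (+0.9882, -0.1531)
n_4 = (+0.1554, +0.9878)
  (0,1): δ = 105.83°  ·
  (0,2): δ = 44.70°  ✓
  (0,3): δ = 30.50°  ✓
  (0,4): δ = 120.37°  ·
  (1,2): δ = 118.88°  ·
  (1,3): δ = 43.67°  ✓
  (1,4): δ = 46.20°  ✓
  (2,3): δ = 104.79°  ·
  (2,4): δ = 14.93°  ✓
  (3,4): δ = 90.14°  ·
antipodal pairs: 5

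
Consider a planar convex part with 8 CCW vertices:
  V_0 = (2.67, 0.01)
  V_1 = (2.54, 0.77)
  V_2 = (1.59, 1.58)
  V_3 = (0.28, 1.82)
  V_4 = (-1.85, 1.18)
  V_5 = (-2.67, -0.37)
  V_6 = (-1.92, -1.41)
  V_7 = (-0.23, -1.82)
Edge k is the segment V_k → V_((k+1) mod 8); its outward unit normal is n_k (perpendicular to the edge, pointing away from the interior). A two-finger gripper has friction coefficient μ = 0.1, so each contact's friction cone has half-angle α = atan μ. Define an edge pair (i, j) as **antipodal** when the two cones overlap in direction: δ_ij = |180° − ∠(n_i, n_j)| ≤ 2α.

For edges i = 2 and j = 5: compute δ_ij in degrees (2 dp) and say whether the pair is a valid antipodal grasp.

α = atan 0.1 = 5.71°;  2α = 11.42°
edge 2: e_2 = (-1.31, +0.24);  n_2 = (+0.1802, +0.9836)
edge 5: e_5 = (+0.75, -1.04);  n_5 = (-0.8111, -0.5849)
∠(n_2, n_5) = 136.18°
δ = |180° − 136.18°| = 43.82°
43.82° > 2α = 11.42°  →  invalid

δ = 43.82°, invalid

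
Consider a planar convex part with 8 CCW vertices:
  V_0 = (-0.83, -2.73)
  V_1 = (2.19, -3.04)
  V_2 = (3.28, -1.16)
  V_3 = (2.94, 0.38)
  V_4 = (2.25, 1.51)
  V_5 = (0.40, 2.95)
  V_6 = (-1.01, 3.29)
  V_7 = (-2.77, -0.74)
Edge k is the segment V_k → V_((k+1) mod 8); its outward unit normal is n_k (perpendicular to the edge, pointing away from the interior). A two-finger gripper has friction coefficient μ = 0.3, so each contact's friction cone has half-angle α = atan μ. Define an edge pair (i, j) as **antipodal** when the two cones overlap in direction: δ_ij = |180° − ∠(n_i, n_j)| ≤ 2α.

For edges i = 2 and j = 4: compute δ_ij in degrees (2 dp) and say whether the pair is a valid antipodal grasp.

α = atan 0.3 = 16.70°;  2α = 33.40°
edge 2: e_2 = (-0.34, +1.54);  n_2 = (+0.9765, +0.2156)
edge 4: e_4 = (-1.85, +1.44);  n_4 = (+0.6142, +0.7891)
∠(n_2, n_4) = 39.65°
δ = |180° − 39.65°| = 140.35°
140.35° > 2α = 33.40°  →  invalid

δ = 140.35°, invalid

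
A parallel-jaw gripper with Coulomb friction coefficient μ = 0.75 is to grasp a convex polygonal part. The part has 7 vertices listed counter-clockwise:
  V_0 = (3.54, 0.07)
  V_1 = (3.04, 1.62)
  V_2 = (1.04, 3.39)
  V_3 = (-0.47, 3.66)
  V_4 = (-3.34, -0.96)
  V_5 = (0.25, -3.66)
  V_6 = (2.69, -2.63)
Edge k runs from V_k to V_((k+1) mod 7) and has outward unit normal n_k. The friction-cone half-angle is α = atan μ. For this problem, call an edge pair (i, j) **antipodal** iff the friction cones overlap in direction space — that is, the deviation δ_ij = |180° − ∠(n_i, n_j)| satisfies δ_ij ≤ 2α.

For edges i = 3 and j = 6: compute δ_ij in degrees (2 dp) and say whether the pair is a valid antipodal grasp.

α = atan 0.75 = 36.87°;  2α = 73.74°
edge 3: e_3 = (-2.87, -4.62);  n_3 = (-0.8494, +0.5277)
edge 6: e_6 = (+0.85, +2.70);  n_6 = (+0.9538, -0.3003)
∠(n_3, n_6) = 165.63°
δ = |180° − 165.63°| = 14.37°
14.37° ≤ 2α = 73.74°  →  valid

δ = 14.37°, valid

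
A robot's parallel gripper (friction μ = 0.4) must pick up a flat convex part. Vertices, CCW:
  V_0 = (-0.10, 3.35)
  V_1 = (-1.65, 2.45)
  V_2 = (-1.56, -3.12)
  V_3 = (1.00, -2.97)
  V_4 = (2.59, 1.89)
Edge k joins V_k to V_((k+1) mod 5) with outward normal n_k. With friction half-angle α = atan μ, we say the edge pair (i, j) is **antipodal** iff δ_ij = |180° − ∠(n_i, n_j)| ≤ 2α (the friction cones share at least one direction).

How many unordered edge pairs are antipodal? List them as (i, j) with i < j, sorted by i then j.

α = atan 0.4 = 21.80°;  2α = 43.60°
n_0 = (-0.5021, +0.8648)
n_1 = (-0.9999, -0.0162)
n_2 = (+0.0585, -0.9983)
n_3 = (+0.9504, -0.3109)
n_4 = (+0.4770, +0.8789)
  (0,1): δ = 119.22°  ·
  (0,2): δ = 26.79°  ✓
  (0,3): δ = 41.74°  ✓
  (0,4): δ = 121.37°  ·
  (1,2): δ = 87.57°  ·
  (1,3): δ = 19.04°  ✓
  (1,4): δ = 60.58°  ·
  (2,3): δ = 111.47°  ·
  (2,4): δ = 31.84°  ✓
  (3,4): δ = 100.37°  ·
antipodal pairs: 4

count = 4; pairs: (0,2), (0,3), (1,3), (2,4)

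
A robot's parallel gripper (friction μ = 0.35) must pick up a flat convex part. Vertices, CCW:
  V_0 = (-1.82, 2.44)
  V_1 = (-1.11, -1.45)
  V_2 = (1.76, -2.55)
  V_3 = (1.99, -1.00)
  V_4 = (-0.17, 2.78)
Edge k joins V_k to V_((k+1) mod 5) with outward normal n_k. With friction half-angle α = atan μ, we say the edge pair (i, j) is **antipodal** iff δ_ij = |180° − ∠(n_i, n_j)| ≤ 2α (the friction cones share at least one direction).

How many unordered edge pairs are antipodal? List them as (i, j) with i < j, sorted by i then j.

count = 3; pairs: (0,2), (0,3), (1,4)

α = atan 0.35 = 19.29°;  2α = 38.58°
n_0 = (-0.9837, -0.1796)
n_1 = (-0.3579, -0.9338)
n_2 = (+0.9892, -0.1468)
n_3 = (+0.8682, +0.4961)
n_4 = (-0.2018, +0.9794)
  (0,1): δ = 121.31°  ·
  (0,2): δ = 18.78°  ✓
  (0,3): δ = 19.40°  ✓
  (0,4): δ = 91.30°  ·
  (1,2): δ = 77.47°  ·
  (1,3): δ = 39.28°  ·
  (1,4): δ = 32.61°  ✓
  (2,3): δ = 141.81°  ·
  (2,4): δ = 69.92°  ·
  (3,4): δ = 108.10°  ·
antipodal pairs: 3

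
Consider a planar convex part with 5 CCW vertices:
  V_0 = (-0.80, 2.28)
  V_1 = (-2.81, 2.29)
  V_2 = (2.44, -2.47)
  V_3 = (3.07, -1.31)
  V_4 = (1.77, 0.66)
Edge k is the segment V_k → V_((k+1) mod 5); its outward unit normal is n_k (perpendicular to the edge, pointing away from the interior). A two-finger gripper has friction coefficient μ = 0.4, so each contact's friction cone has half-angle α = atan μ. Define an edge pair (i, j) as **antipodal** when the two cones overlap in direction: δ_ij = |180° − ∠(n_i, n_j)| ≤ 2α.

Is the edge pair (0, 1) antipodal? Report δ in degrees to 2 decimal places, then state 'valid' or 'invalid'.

δ = 41.91°, valid

α = atan 0.4 = 21.80°;  2α = 43.60°
edge 0: e_0 = (-2.01, +0.01);  n_0 = (+0.0050, +1.0000)
edge 1: e_1 = (+5.25, -4.76);  n_1 = (-0.6717, -0.7408)
∠(n_0, n_1) = 138.09°
δ = |180° − 138.09°| = 41.91°
41.91° ≤ 2α = 43.60°  →  valid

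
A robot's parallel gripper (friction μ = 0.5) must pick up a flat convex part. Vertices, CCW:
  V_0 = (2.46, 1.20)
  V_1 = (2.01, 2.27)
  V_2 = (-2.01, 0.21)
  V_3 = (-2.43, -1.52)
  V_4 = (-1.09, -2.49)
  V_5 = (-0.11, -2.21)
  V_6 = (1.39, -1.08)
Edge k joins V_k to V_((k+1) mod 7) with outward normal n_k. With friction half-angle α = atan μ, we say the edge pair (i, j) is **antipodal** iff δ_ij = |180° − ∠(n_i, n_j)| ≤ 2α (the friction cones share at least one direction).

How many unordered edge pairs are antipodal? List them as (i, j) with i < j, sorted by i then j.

α = atan 0.5 = 26.57°;  2α = 53.13°
n_0 = (+0.9218, +0.3877)
n_1 = (-0.4560, +0.8900)
n_2 = (-0.9718, +0.2359)
n_3 = (-0.5864, -0.8100)
n_4 = (+0.2747, -0.9615)
n_5 = (+0.6017, -0.7987)
n_6 = (+0.9053, -0.4248)
  (0,1): δ = 85.68°  ·
  (0,2): δ = 36.46°  ✓
  (0,3): δ = 31.29°  ✓
  (0,4): δ = 83.14°  ·
  (0,5): δ = 104.18°  ·
  (0,6): δ = 132.05°  ·
  (1,2): δ = 130.78°  ·
  (1,3): δ = 63.03°  ·
  (1,4): δ = 11.19°  ✓
  (1,5): δ = 9.86°  ✓
  (1,6): δ = 37.73°  ✓
  (2,3): δ = 112.25°  ·
  (2,4): δ = 60.41°  ·
  (2,5): δ = 39.36°  ✓
  (2,6): δ = 11.49°  ✓
  (3,4): δ = 128.15°  ·
  (3,5): δ = 107.11°  ·
  (3,6): δ = 79.24°  ·
  (4,5): δ = 158.95°  ·
  (4,6): δ = 131.09°  ·
  (5,6): δ = 152.13°  ·
antipodal pairs: 7

count = 7; pairs: (0,2), (0,3), (1,4), (1,5), (1,6), (2,5), (2,6)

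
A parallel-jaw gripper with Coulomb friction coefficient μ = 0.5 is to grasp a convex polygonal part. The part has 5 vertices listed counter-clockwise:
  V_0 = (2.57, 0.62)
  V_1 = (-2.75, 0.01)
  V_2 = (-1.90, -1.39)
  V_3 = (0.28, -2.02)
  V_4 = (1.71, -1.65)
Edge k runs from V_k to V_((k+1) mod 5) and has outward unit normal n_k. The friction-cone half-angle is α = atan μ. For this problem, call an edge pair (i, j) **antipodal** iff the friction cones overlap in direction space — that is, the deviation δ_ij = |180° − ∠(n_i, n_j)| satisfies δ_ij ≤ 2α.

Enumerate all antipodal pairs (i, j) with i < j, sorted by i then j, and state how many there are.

α = atan 0.5 = 26.57°;  2α = 53.13°
n_0 = (-0.1139, +0.9935)
n_1 = (-0.8548, -0.5190)
n_2 = (-0.2776, -0.9607)
n_3 = (+0.2505, -0.9681)
n_4 = (+0.9351, -0.3543)
  (0,1): δ = 65.28°  ·
  (0,2): δ = 22.66°  ✓
  (0,3): δ = 7.97°  ✓
  (0,4): δ = 62.71°  ·
  (1,2): δ = 137.38°  ·
  (1,3): δ = 106.76°  ·
  (1,4): δ = 52.01°  ✓
  (2,3): δ = 149.37°  ·
  (2,4): δ = 94.63°  ·
  (3,4): δ = 125.26°  ·
antipodal pairs: 3

count = 3; pairs: (0,2), (0,3), (1,4)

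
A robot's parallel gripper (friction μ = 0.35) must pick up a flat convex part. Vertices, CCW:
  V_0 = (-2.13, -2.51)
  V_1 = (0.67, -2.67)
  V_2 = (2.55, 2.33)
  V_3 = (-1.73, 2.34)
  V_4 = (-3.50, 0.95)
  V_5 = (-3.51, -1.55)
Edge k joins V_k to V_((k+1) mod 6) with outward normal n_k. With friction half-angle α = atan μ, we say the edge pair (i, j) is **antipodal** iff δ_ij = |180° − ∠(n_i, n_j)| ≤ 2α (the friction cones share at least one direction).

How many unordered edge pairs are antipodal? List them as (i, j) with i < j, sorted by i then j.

α = atan 0.35 = 19.29°;  2α = 38.58°
n_0 = (-0.0570, -0.9984)
n_1 = (+0.9360, -0.3519)
n_2 = (+0.0023, +1.0000)
n_3 = (-0.6176, +0.7865)
n_4 = (-1.0000, +0.0040)
n_5 = (-0.5711, -0.8209)
  (0,1): δ = 107.34°  ·
  (0,2): δ = 3.14°  ✓
  (0,3): δ = 41.41°  ·
  (0,4): δ = 93.04°  ·
  (0,5): δ = 148.45°  ·
  (1,2): δ = 69.53°  ·
  (1,3): δ = 31.25°  ✓
  (1,4): δ = 20.38°  ✓
  (1,5): δ = 75.78°  ·
  (2,3): δ = 141.72°  ·
  (2,4): δ = 90.10°  ·
  (2,5): δ = 34.69°  ✓
  (3,4): δ = 128.37°  ·
  (3,5): δ = 72.97°  ·
  (4,5): δ = 124.60°  ·
antipodal pairs: 4

count = 4; pairs: (0,2), (1,3), (1,4), (2,5)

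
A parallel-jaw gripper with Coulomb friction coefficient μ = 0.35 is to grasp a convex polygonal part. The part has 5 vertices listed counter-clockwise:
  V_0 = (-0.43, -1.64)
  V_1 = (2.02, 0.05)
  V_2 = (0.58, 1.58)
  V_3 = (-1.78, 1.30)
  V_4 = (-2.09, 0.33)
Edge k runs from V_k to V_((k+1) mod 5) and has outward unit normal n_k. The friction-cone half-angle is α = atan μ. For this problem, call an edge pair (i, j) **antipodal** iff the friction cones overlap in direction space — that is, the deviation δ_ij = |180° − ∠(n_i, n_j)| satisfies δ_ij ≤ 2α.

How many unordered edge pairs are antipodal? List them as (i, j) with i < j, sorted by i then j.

count = 3; pairs: (0,2), (0,3), (1,4)

α = atan 0.35 = 19.29°;  2α = 38.58°
n_0 = (+0.5678, -0.8232)
n_1 = (+0.7282, +0.6854)
n_2 = (-0.1178, +0.9930)
n_3 = (-0.9525, +0.3044)
n_4 = (-0.7647, -0.6444)
  (0,1): δ = 81.33°  ·
  (0,2): δ = 27.83°  ✓
  (0,3): δ = 37.68°  ✓
  (0,4): δ = 95.52°  ·
  (1,2): δ = 126.50°  ·
  (1,3): δ = 60.99°  ·
  (1,4): δ = 3.15°  ✓
  (2,3): δ = 114.49°  ·
  (2,4): δ = 56.65°  ·
  (3,4): δ = 122.16°  ·
antipodal pairs: 3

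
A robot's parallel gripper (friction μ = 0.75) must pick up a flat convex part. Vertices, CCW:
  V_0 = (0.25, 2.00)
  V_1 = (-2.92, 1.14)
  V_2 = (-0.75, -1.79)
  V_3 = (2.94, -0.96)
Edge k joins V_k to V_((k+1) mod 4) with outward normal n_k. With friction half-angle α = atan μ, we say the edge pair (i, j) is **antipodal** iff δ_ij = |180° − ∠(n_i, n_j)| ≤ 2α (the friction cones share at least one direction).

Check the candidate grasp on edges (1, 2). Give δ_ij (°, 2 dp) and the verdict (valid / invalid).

δ = 113.85°, invalid

α = atan 0.75 = 36.87°;  2α = 73.74°
edge 1: e_1 = (+2.17, -2.93);  n_1 = (-0.8036, -0.5952)
edge 2: e_2 = (+3.69, +0.83);  n_2 = (+0.2194, -0.9756)
∠(n_1, n_2) = 66.15°
δ = |180° − 66.15°| = 113.85°
113.85° > 2α = 73.74°  →  invalid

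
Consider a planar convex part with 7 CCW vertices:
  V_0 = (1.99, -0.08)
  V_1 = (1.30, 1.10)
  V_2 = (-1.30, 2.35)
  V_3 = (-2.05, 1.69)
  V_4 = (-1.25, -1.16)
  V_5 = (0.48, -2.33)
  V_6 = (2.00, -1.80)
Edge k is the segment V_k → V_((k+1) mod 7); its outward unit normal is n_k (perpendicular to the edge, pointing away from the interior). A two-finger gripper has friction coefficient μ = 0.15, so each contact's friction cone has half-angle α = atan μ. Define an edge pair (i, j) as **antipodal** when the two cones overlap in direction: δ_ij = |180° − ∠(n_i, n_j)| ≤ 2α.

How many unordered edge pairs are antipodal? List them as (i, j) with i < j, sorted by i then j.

α = atan 0.15 = 8.53°;  2α = 17.06°
n_0 = (+0.8632, +0.5048)
n_1 = (+0.4333, +0.9013)
n_2 = (-0.6606, +0.7507)
n_3 = (-0.9628, -0.2703)
n_4 = (-0.5602, -0.8283)
n_5 = (+0.3292, -0.9442)
n_6 = (+1.0000, +0.0058)
  (0,1): δ = 145.99°  ·
  (0,2): δ = 78.97°  ·
  (0,3): δ = 14.64°  ✓
  (0,4): δ = 25.61°  ·
  (0,5): δ = 78.91°  ·
  (0,6): δ = 150.02°  ·
  (1,2): δ = 112.98°  ·
  (1,3): δ = 48.64°  ·
  (1,4): δ = 8.39°  ✓
  (1,5): δ = 44.90°  ·
  (1,6): δ = 116.01°  ·
  (2,3): δ = 115.67°  ·
  (2,4): δ = 75.42°  ·
  (2,5): δ = 22.12°  ·
  (2,6): δ = 48.99°  ·
  (3,4): δ = 139.75°  ·
  (3,5): δ = 86.46°  ·
  (3,6): δ = 15.35°  ✓
  (4,5): δ = 126.71°  ·
  (4,6): δ = 55.60°  ·
  (5,6): δ = 108.89°  ·
antipodal pairs: 3

count = 3; pairs: (0,3), (1,4), (3,6)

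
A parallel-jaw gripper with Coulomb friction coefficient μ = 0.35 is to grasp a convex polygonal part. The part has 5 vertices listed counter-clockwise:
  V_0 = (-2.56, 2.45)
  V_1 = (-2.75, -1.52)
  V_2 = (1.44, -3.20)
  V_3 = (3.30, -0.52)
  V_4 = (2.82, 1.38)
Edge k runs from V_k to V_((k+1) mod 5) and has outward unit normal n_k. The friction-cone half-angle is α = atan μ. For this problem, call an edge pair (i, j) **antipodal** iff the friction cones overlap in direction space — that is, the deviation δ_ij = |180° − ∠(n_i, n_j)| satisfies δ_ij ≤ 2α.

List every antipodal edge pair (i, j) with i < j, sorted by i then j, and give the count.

α = atan 0.35 = 19.29°;  2α = 38.58°
n_0 = (-0.9989, +0.0478)
n_1 = (-0.3722, -0.9282)
n_2 = (+0.8215, -0.5702)
n_3 = (+0.9695, +0.2449)
n_4 = (+0.1951, +0.9808)
  (0,1): δ = 109.11°  ·
  (0,2): δ = 32.02°  ✓
  (0,3): δ = 16.92°  ✓
  (0,4): δ = 81.49°  ·
  (1,2): δ = 102.91°  ·
  (1,3): δ = 53.97°  ·
  (1,4): δ = 10.60°  ✓
  (2,3): δ = 131.06°  ·
  (2,4): δ = 66.49°  ·
  (3,4): δ = 115.43°  ·
antipodal pairs: 3

count = 3; pairs: (0,2), (0,3), (1,4)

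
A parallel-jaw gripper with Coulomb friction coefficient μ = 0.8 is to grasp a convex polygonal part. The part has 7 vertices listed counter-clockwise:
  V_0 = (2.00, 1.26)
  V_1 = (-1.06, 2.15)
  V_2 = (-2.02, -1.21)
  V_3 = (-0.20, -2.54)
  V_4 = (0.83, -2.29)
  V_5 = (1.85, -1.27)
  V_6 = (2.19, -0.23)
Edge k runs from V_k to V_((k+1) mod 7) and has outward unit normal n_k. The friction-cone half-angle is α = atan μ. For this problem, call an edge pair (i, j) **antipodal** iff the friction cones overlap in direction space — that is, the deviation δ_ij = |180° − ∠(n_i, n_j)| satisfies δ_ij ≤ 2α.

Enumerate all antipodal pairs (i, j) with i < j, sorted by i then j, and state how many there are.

count = 9; pairs: (0,2), (0,3), (0,4), (1,3), (1,4), (1,5), (1,6), (2,5), (2,6)

α = atan 0.8 = 38.66°;  2α = 77.32°
n_0 = (+0.2793, +0.9602)
n_1 = (-0.9615, +0.2747)
n_2 = (-0.5900, -0.8074)
n_3 = (+0.2359, -0.9718)
n_4 = (+0.7071, -0.7071)
n_5 = (+0.9505, -0.3107)
n_6 = (+0.9920, +0.1265)
  (0,1): δ = 89.73°  ·
  (0,2): δ = 19.94°  ✓
  (0,3): δ = 29.86°  ✓
  (0,4): δ = 61.22°  ✓
  (0,5): δ = 88.11°  ·
  (0,6): δ = 113.48°  ·
  (1,2): δ = 110.21°  ·
  (1,3): δ = 60.41°  ✓
  (1,4): δ = 29.05°  ✓
  (1,5): δ = 2.16°  ✓
  (1,6): δ = 23.21°  ✓
  (2,3): δ = 130.20°  ·
  (2,4): δ = 98.84°  ·
  (2,5): δ = 71.95°  ✓
  (2,6): δ = 46.57°  ✓
  (3,4): δ = 148.64°  ·
  (3,5): δ = 121.75°  ·
  (3,6): δ = 96.38°  ·
  (4,5): δ = 153.10°  ·
  (4,6): δ = 127.73°  ·
  (5,6): δ = 154.63°  ·
antipodal pairs: 9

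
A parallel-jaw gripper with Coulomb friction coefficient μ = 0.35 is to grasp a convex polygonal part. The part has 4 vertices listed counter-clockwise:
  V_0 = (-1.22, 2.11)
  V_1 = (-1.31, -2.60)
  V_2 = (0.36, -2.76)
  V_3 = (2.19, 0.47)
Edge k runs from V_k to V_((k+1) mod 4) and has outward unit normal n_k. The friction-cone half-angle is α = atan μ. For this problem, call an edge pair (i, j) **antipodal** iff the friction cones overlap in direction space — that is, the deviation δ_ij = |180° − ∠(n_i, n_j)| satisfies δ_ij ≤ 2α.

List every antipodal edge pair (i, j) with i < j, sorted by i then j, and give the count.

α = atan 0.35 = 19.29°;  2α = 38.58°
n_0 = (-0.9998, +0.0191)
n_1 = (-0.0954, -0.9954)
n_2 = (+0.8701, -0.4929)
n_3 = (+0.4334, +0.9012)
  (0,1): δ = 94.38°  ·
  (0,2): δ = 28.44°  ✓
  (0,3): δ = 65.41°  ·
  (1,2): δ = 114.06°  ·
  (1,3): δ = 20.21°  ✓
  (2,3): δ = 86.15°  ·
antipodal pairs: 2

count = 2; pairs: (0,2), (1,3)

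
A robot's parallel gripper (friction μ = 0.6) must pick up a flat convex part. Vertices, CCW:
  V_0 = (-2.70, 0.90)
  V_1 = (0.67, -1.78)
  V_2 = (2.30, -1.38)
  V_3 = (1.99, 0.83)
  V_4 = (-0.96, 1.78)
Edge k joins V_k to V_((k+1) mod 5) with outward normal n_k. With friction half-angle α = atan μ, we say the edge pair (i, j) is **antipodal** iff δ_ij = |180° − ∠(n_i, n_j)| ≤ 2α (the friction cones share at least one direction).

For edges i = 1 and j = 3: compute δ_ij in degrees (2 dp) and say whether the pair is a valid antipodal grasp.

δ = 31.64°, valid

α = atan 0.6 = 30.96°;  2α = 61.93°
edge 1: e_1 = (+1.63, +0.40);  n_1 = (+0.2383, -0.9712)
edge 3: e_3 = (-2.95, +0.95);  n_3 = (+0.3065, +0.9519)
∠(n_1, n_3) = 148.36°
δ = |180° − 148.36°| = 31.64°
31.64° ≤ 2α = 61.93°  →  valid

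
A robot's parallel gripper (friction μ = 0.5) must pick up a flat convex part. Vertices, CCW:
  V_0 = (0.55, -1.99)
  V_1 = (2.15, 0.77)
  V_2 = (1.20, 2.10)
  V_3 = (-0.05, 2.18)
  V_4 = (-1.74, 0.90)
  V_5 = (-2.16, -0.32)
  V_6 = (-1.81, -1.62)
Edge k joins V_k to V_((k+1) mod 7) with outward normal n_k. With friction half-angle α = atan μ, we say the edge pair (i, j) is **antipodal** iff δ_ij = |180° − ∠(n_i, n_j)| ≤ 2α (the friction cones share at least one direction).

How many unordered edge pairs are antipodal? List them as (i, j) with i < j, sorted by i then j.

α = atan 0.5 = 26.57°;  2α = 53.13°
n_0 = (+0.8651, -0.5015)
n_1 = (+0.8137, +0.5812)
n_2 = (+0.0639, +0.9980)
n_3 = (-0.6038, +0.7972)
n_4 = (-0.9455, +0.3255)
n_5 = (-0.9656, -0.2600)
n_6 = (-0.1549, -0.9879)
  (0,1): δ = 114.36°  ·
  (0,2): δ = 63.56°  ·
  (0,3): δ = 22.76°  ✓
  (0,4): δ = 11.10°  ✓
  (0,5): δ = 45.17°  ✓
  (0,6): δ = 111.19°  ·
  (1,2): δ = 129.20°  ·
  (1,3): δ = 88.40°  ·
  (1,4): δ = 54.53°  ·
  (1,5): δ = 20.47°  ✓
  (1,6): δ = 45.55°  ✓
  (2,3): δ = 139.20°  ·
  (2,4): δ = 105.33°  ·
  (2,5): δ = 71.27°  ·
  (2,6): δ = 5.25°  ✓
  (3,4): δ = 146.14°  ·
  (3,5): δ = 112.07°  ·
  (3,6): δ = 46.05°  ✓
  (4,5): δ = 145.93°  ·
  (4,6): δ = 79.91°  ·
  (5,6): δ = 113.98°  ·
antipodal pairs: 7

count = 7; pairs: (0,3), (0,4), (0,5), (1,5), (1,6), (2,6), (3,6)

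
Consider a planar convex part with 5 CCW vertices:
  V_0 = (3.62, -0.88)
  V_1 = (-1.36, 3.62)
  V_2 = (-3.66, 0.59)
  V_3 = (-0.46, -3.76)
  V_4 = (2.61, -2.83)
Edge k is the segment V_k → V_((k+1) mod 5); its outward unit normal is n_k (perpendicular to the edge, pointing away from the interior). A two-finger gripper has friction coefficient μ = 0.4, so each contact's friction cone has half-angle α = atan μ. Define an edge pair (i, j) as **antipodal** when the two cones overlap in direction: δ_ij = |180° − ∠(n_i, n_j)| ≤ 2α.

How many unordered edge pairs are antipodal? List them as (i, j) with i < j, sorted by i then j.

count = 3; pairs: (0,2), (1,3), (1,4)

α = atan 0.4 = 21.80°;  2α = 43.60°
n_0 = (+0.6704, +0.7420)
n_1 = (-0.7965, +0.6046)
n_2 = (-0.8055, -0.5926)
n_3 = (+0.2899, -0.9571)
n_4 = (+0.8880, -0.4599)
  (0,1): δ = 85.10°  ·
  (0,2): δ = 11.56°  ✓
  (0,3): δ = 58.95°  ·
  (0,4): δ = 104.72°  ·
  (1,2): δ = 106.46°  ·
  (1,3): δ = 35.95°  ✓
  (1,4): δ = 9.82°  ✓
  (2,3): δ = 109.49°  ·
  (2,4): δ = 63.72°  ·
  (3,4): δ = 134.24°  ·
antipodal pairs: 3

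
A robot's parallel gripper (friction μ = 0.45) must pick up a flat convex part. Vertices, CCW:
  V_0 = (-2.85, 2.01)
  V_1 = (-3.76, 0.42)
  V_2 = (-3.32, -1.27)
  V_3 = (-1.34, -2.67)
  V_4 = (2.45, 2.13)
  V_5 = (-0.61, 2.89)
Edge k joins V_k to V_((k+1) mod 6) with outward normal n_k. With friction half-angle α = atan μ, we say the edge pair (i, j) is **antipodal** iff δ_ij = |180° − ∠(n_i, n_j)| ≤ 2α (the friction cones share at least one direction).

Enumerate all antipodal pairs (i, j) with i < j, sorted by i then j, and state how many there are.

count = 3; pairs: (0,3), (2,4), (3,5)

α = atan 0.45 = 24.23°;  2α = 48.46°
n_0 = (-0.8679, +0.4967)
n_1 = (-0.9677, -0.2520)
n_2 = (-0.5773, -0.8165)
n_3 = (+0.7848, -0.6197)
n_4 = (+0.2410, +0.9705)
n_5 = (-0.3657, +0.9308)
  (0,1): δ = 135.62°  ·
  (0,2): δ = 95.48°  ·
  (0,3): δ = 8.51°  ✓
  (0,4): δ = 105.84°  ·
  (0,5): δ = 141.23°  ·
  (1,2): δ = 139.86°  ·
  (1,3): δ = 52.89°  ·
  (1,4): δ = 61.46°  ·
  (1,5): δ = 96.85°  ·
  (2,3): δ = 93.03°  ·
  (2,4): δ = 21.31°  ✓
  (2,5): δ = 56.71°  ·
  (3,4): δ = 65.65°  ·
  (3,5): δ = 30.26°  ✓
  (4,5): δ = 144.60°  ·
antipodal pairs: 3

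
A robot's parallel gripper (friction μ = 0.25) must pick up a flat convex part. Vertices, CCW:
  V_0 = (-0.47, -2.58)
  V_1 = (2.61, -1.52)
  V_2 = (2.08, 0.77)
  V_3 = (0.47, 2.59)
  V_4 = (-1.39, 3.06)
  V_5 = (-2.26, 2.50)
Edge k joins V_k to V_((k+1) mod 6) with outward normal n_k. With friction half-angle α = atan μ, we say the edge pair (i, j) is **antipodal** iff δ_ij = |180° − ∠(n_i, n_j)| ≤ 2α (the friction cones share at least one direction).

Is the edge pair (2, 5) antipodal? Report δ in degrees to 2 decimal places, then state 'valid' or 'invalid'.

δ = 22.09°, valid

α = atan 0.25 = 14.04°;  2α = 28.07°
edge 2: e_2 = (-1.61, +1.82);  n_2 = (+0.7490, +0.6626)
edge 5: e_5 = (+1.79, -5.08);  n_5 = (-0.9432, -0.3323)
∠(n_2, n_5) = 157.91°
δ = |180° − 157.91°| = 22.09°
22.09° ≤ 2α = 28.07°  →  valid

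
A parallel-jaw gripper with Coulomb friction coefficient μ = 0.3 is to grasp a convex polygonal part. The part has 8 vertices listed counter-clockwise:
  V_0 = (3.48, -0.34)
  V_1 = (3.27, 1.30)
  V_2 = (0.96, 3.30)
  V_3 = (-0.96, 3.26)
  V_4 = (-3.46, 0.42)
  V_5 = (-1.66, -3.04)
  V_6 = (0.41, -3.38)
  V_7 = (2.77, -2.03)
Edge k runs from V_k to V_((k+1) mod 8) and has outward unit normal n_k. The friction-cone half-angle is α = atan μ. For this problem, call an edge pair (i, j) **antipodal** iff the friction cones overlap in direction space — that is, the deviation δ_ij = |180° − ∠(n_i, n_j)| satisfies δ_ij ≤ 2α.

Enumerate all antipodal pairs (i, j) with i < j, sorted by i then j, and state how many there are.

count = 7; pairs: (0,4), (1,4), (1,5), (2,5), (2,6), (3,6), (3,7)

α = atan 0.3 = 16.70°;  2α = 33.40°
n_0 = (+0.9919, +0.1270)
n_1 = (+0.6546, +0.7560)
n_2 = (-0.0208, +0.9998)
n_3 = (-0.7506, +0.6607)
n_4 = (-0.8871, -0.4615)
n_5 = (-0.1621, -0.9868)
n_6 = (+0.4965, -0.8680)
n_7 = (+0.9219, -0.3873)
  (0,1): δ = 138.18°  ·
  (0,2): δ = 96.10°  ·
  (0,3): δ = 48.65°  ·
  (0,4): δ = 20.19°  ✓
  (0,5): δ = 73.38°  ·
  (0,6): δ = 112.47°  ·
  (0,7): δ = 149.91°  ·
  (1,2): δ = 137.92°  ·
  (1,3): δ = 90.47°  ·
  (1,4): δ = 21.63°  ✓
  (1,5): δ = 31.56°  ✓
  (1,6): δ = 70.66°  ·
  (1,7): δ = 108.10°  ·
  (2,3): δ = 132.55°  ·
  (2,4): δ = 63.71°  ·
  (2,5): δ = 10.52°  ✓
  (2,6): δ = 28.58°  ✓
  (2,7): δ = 66.02°  ·
  (3,4): δ = 111.16°  ·
  (3,5): δ = 57.97°  ·
  (3,6): δ = 18.87°  ✓
  (3,7): δ = 18.57°  ✓
  (4,5): δ = 126.81°  ·
  (4,6): δ = 87.71°  ·
  (4,7): δ = 50.27°  ·
  (5,6): δ = 140.90°  ·
  (5,7): δ = 103.46°  ·
  (6,7): δ = 142.56°  ·
antipodal pairs: 7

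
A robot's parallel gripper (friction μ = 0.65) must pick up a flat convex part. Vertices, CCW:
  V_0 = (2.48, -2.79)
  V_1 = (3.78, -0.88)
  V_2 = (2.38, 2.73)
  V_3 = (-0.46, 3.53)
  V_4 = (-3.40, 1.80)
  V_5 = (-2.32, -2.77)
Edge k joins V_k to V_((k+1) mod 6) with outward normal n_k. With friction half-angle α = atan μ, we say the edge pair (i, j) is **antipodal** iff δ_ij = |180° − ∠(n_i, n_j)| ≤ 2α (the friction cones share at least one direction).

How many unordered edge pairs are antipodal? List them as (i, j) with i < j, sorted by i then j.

count = 6; pairs: (0,3), (0,4), (1,4), (2,4), (2,5), (3,5)

α = atan 0.65 = 33.02°;  2α = 66.05°
n_0 = (+0.8267, -0.5627)
n_1 = (+0.9323, +0.3616)
n_2 = (+0.2711, +0.9625)
n_3 = (-0.5071, +0.8619)
n_4 = (-0.9732, -0.2300)
n_5 = (-0.0042, -1.0000)
  (0,1): δ = 124.56°  ·
  (0,2): δ = 71.49°  ·
  (0,3): δ = 25.29°  ✓
  (0,4): δ = 47.54°  ✓
  (0,5): δ = 124.00°  ·
  (1,2): δ = 126.93°  ·
  (1,3): δ = 80.72°  ·
  (1,4): δ = 7.90°  ✓
  (1,5): δ = 68.56°  ·
  (2,3): δ = 133.79°  ·
  (2,4): δ = 60.97°  ✓
  (2,5): δ = 15.49°  ✓
  (3,4): δ = 107.18°  ·
  (3,5): δ = 30.71°  ✓
  (4,5): δ = 103.54°  ·
antipodal pairs: 6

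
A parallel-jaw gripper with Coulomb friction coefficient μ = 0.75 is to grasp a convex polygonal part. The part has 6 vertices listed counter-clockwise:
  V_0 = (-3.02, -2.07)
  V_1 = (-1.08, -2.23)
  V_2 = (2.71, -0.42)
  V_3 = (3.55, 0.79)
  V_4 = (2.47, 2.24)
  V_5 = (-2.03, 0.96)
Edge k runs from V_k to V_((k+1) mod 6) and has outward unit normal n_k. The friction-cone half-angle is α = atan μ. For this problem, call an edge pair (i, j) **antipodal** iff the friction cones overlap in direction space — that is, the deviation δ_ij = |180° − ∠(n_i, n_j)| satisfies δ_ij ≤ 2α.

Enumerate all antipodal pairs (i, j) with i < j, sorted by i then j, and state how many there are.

count = 7; pairs: (0,3), (0,4), (1,4), (1,5), (2,4), (2,5), (3,5)

α = atan 0.75 = 36.87°;  2α = 73.74°
n_0 = (-0.0822, -0.9966)
n_1 = (+0.4309, -0.9024)
n_2 = (+0.8215, -0.5703)
n_3 = (+0.8020, +0.5973)
n_4 = (-0.2736, +0.9618)
n_5 = (-0.9505, +0.3106)
  (0,1): δ = 149.76°  ·
  (0,2): δ = 120.05°  ·
  (0,3): δ = 48.61°  ✓
  (0,4): δ = 20.59°  ✓
  (0,5): δ = 76.62°  ·
  (1,2): δ = 150.30°  ·
  (1,3): δ = 78.85°  ·
  (1,4): δ = 9.65°  ✓
  (1,5): δ = 46.38°  ✓
  (2,3): δ = 108.55°  ·
  (2,4): δ = 39.35°  ✓
  (2,5): δ = 16.68°  ✓
  (3,4): δ = 110.80°  ·
  (3,5): δ = 54.77°  ✓
  (4,5): δ = 123.97°  ·
antipodal pairs: 7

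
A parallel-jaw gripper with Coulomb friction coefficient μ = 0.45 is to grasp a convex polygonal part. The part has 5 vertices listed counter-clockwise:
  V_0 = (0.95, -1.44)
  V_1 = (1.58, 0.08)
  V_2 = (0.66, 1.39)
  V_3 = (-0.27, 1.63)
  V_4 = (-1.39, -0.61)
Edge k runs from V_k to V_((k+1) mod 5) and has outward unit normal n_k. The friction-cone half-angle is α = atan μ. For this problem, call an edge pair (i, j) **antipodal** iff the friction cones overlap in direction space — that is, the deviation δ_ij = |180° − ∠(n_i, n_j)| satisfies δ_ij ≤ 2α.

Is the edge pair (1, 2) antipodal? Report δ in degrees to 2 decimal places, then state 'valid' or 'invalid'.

α = atan 0.45 = 24.23°;  2α = 48.46°
edge 1: e_1 = (-0.92, +1.31);  n_1 = (+0.8184, +0.5747)
edge 2: e_2 = (-0.93, +0.24);  n_2 = (+0.2499, +0.9683)
∠(n_1, n_2) = 40.45°
δ = |180° − 40.45°| = 139.55°
139.55° > 2α = 48.46°  →  invalid

δ = 139.55°, invalid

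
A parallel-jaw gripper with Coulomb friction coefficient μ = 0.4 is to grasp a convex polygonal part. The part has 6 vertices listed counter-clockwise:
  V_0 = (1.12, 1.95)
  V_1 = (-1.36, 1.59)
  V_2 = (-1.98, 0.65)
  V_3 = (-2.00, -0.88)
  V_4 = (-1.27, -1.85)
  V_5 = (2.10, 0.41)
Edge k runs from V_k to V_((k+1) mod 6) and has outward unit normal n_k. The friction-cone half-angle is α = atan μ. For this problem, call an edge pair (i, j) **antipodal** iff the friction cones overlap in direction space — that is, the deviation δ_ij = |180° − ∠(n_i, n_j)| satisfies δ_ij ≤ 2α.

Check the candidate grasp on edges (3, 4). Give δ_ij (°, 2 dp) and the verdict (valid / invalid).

α = atan 0.4 = 21.80°;  2α = 43.60°
edge 3: e_3 = (+0.73, -0.97);  n_3 = (-0.7990, -0.6013)
edge 4: e_4 = (+3.37, +2.26);  n_4 = (+0.5570, -0.8305)
∠(n_3, n_4) = 86.88°
δ = |180° − 86.88°| = 93.12°
93.12° > 2α = 43.60°  →  invalid

δ = 93.12°, invalid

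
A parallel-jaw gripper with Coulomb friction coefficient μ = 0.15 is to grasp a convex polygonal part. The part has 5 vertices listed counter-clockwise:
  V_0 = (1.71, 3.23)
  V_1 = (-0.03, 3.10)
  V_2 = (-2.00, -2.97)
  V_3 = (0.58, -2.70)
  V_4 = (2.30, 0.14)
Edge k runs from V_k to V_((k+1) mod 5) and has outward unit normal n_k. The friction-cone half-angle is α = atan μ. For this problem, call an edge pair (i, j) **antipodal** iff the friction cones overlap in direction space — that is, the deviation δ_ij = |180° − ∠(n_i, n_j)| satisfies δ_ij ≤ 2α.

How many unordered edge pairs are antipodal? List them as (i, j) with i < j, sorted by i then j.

α = atan 0.15 = 8.53°;  2α = 17.06°
n_0 = (-0.0745, +0.9972)
n_1 = (-0.9512, +0.3087)
n_2 = (+0.1041, -0.9946)
n_3 = (+0.8554, -0.5180)
n_4 = (+0.9823, +0.1876)
  (0,1): δ = 112.25°  ·
  (0,2): δ = 1.70°  ✓
  (0,3): δ = 54.53°  ·
  (0,4): δ = 96.54°  ·
  (1,2): δ = 66.04°  ·
  (1,3): δ = 13.22°  ✓
  (1,4): δ = 28.79°  ·
  (2,3): δ = 127.17°  ·
  (2,4): δ = 85.16°  ·
  (3,4): δ = 137.99°  ·
antipodal pairs: 2

count = 2; pairs: (0,2), (1,3)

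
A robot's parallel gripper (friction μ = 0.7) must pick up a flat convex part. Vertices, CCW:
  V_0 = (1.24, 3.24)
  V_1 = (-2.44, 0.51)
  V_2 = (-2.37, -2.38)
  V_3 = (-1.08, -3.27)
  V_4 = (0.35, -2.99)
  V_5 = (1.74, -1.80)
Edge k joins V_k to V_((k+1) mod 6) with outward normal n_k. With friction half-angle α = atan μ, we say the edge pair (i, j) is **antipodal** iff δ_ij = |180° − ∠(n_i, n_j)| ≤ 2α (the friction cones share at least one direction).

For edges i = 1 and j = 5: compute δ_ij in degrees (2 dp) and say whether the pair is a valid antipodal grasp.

α = atan 0.7 = 34.99°;  2α = 69.98°
edge 1: e_1 = (+0.07, -2.89);  n_1 = (-0.9997, -0.0242)
edge 5: e_5 = (-0.50, +5.04);  n_5 = (+0.9951, +0.0987)
∠(n_1, n_5) = 175.72°
δ = |180° − 175.72°| = 4.28°
4.28° ≤ 2α = 69.98°  →  valid

δ = 4.28°, valid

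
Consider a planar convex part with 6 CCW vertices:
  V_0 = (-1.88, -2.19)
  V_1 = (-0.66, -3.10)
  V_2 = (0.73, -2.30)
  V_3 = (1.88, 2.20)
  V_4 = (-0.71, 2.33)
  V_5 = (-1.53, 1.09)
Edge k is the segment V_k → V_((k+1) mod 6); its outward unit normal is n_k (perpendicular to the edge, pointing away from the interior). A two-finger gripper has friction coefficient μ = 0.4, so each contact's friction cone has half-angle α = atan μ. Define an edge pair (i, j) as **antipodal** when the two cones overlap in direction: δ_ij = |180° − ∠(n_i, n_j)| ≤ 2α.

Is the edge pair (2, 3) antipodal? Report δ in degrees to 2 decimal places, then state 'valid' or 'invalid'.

α = atan 0.4 = 21.80°;  2α = 43.60°
edge 2: e_2 = (+1.15, +4.50);  n_2 = (+0.9689, -0.2476)
edge 3: e_3 = (-2.59, +0.13);  n_3 = (+0.0501, +0.9987)
∠(n_2, n_3) = 101.46°
δ = |180° − 101.46°| = 78.54°
78.54° > 2α = 43.60°  →  invalid

δ = 78.54°, invalid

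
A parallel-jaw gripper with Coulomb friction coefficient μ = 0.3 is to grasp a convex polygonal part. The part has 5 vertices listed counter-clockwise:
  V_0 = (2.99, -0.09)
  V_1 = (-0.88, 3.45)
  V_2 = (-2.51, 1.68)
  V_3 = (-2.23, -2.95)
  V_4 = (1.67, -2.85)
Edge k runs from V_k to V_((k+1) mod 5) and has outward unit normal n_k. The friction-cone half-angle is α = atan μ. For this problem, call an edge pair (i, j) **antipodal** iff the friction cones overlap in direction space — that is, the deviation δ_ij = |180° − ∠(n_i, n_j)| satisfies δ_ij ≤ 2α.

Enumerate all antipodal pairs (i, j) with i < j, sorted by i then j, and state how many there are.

count = 2; pairs: (1,4), (2,4)

α = atan 0.3 = 16.70°;  2α = 33.40°
n_0 = (+0.6749, +0.7379)
n_1 = (-0.7356, +0.6774)
n_2 = (-0.9982, -0.0604)
n_3 = (+0.0256, -0.9997)
n_4 = (+0.9021, -0.4315)
  (0,1): δ = 90.19°  ·
  (0,2): δ = 44.09°  ·
  (0,3): δ = 43.92°  ·
  (0,4): δ = 106.89°  ·
  (1,2): δ = 133.90°  ·
  (1,3): δ = 45.89°  ·
  (1,4): δ = 17.08°  ✓
  (2,3): δ = 91.99°  ·
  (2,4): δ = 29.02°  ✓
  (3,4): δ = 117.03°  ·
antipodal pairs: 2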